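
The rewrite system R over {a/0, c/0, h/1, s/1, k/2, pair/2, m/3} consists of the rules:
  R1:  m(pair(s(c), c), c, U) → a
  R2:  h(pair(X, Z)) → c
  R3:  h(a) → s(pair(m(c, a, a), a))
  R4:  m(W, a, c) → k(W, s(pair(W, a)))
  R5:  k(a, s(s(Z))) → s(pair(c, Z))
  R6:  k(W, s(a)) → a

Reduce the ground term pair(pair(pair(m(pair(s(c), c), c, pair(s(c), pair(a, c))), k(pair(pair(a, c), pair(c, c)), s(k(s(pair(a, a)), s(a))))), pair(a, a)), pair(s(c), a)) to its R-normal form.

1. pair(pair(pair(m(pair(s(c), c), c, pair(s(c), pair(a, c))), k(pair(pair(a, c), pair(c, c)), s(k(s(pair(a, a)), s(a))))), pair(a, a)), pair(s(c), a))  →  pair(pair(pair(a, k(pair(pair(a, c), pair(c, c)), s(k(s(pair(a, a)), s(a))))), pair(a, a)), pair(s(c), a))   [R1 at 1.1.1]
2. pair(pair(pair(a, k(pair(pair(a, c), pair(c, c)), s(k(s(pair(a, a)), s(a))))), pair(a, a)), pair(s(c), a))  →  pair(pair(pair(a, k(pair(pair(a, c), pair(c, c)), s(a))), pair(a, a)), pair(s(c), a))   [R6 at 1.1.2.2.1]
3. pair(pair(pair(a, k(pair(pair(a, c), pair(c, c)), s(a))), pair(a, a)), pair(s(c), a))  →  pair(pair(pair(a, a), pair(a, a)), pair(s(c), a))   [R6 at 1.1.2]

pair(pair(pair(a, a), pair(a, a)), pair(s(c), a))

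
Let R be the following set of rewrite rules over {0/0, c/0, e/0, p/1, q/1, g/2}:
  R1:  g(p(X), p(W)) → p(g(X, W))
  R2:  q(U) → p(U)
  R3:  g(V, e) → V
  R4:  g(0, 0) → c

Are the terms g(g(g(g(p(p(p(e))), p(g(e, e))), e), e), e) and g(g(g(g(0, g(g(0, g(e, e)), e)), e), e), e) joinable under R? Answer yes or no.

Reduce t₁ = g(g(g(g(p(p(p(e))), p(g(e, e))), e), e), e):
1. g(g(g(g(p(p(p(e))), p(g(e, e))), e), e), e)  →  g(g(g(p(p(p(e))), p(g(e, e))), e), e)   [R3 at ε]
2. g(g(g(p(p(p(e))), p(g(e, e))), e), e)  →  g(g(p(p(p(e))), p(g(e, e))), e)   [R3 at ε]
3. g(g(p(p(p(e))), p(g(e, e))), e)  →  g(p(p(p(e))), p(g(e, e)))   [R3 at ε]
4. g(p(p(p(e))), p(g(e, e)))  →  p(g(p(p(e)), g(e, e)))   [R1 at ε]
5. p(g(p(p(e)), g(e, e)))  →  p(g(p(p(e)), e))   [R3 at 1.2]
6. p(g(p(p(e)), e))  →  p(p(p(e)))   [R3 at 1]

Reduce t₂ = g(g(g(g(0, g(g(0, g(e, e)), e)), e), e), e):
1. g(g(g(g(0, g(g(0, g(e, e)), e)), e), e), e)  →  g(g(g(0, g(g(0, g(e, e)), e)), e), e)   [R3 at ε]
2. g(g(g(0, g(g(0, g(e, e)), e)), e), e)  →  g(g(0, g(g(0, g(e, e)), e)), e)   [R3 at ε]
3. g(g(0, g(g(0, g(e, e)), e)), e)  →  g(0, g(g(0, g(e, e)), e))   [R3 at ε]
4. g(0, g(g(0, g(e, e)), e))  →  g(0, g(0, g(e, e)))   [R3 at 2]
5. g(0, g(0, g(e, e)))  →  g(0, g(0, e))   [R3 at 2.2]
6. g(0, g(0, e))  →  g(0, 0)   [R3 at 2]
7. g(0, 0)  →  c   [R4 at ε]

no — NF(t₁) = p(p(p(e))), NF(t₂) = c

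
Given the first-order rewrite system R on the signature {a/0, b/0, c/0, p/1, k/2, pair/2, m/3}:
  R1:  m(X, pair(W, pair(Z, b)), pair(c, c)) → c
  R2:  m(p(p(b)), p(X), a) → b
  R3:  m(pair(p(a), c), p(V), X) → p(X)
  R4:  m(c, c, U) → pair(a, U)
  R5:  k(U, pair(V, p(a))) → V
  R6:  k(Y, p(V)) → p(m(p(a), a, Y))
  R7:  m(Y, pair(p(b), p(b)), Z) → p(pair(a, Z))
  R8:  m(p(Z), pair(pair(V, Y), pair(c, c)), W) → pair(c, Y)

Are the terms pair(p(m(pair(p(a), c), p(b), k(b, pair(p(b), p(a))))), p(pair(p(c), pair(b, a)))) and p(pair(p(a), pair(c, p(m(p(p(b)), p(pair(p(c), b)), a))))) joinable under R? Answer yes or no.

Reduce t₁ = pair(p(m(pair(p(a), c), p(b), k(b, pair(p(b), p(a))))), p(pair(p(c), pair(b, a)))):
1. pair(p(m(pair(p(a), c), p(b), k(b, pair(p(b), p(a))))), p(pair(p(c), pair(b, a))))  →  pair(p(p(k(b, pair(p(b), p(a))))), p(pair(p(c), pair(b, a))))   [R3 at 1.1]
2. pair(p(p(k(b, pair(p(b), p(a))))), p(pair(p(c), pair(b, a))))  →  pair(p(p(p(b))), p(pair(p(c), pair(b, a))))   [R5 at 1.1.1]

Reduce t₂ = p(pair(p(a), pair(c, p(m(p(p(b)), p(pair(p(c), b)), a))))):
1. p(pair(p(a), pair(c, p(m(p(p(b)), p(pair(p(c), b)), a)))))  →  p(pair(p(a), pair(c, p(b))))   [R2 at 1.2.2.1]

no — NF(t₁) = pair(p(p(p(b))), p(pair(p(c), pair(b, a)))), NF(t₂) = p(pair(p(a), pair(c, p(b))))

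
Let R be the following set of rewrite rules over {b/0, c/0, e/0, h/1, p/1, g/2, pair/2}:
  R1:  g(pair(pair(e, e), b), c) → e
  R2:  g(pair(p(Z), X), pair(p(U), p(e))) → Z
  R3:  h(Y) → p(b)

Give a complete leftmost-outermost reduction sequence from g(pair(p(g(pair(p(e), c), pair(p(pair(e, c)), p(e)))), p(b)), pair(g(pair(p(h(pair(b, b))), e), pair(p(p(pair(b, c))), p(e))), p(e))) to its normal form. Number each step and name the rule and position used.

1. g(pair(p(g(pair(p(e), c), pair(p(pair(e, c)), p(e)))), p(b)), pair(g(pair(p(h(pair(b, b))), e), pair(p(p(pair(b, c))), p(e))), p(e)))  →  g(pair(p(e), p(b)), pair(g(pair(p(h(pair(b, b))), e), pair(p(p(pair(b, c))), p(e))), p(e)))   [R2 at 1.1.1]
2. g(pair(p(e), p(b)), pair(g(pair(p(h(pair(b, b))), e), pair(p(p(pair(b, c))), p(e))), p(e)))  →  g(pair(p(e), p(b)), pair(h(pair(b, b)), p(e)))   [R2 at 2.1]
3. g(pair(p(e), p(b)), pair(h(pair(b, b)), p(e)))  →  g(pair(p(e), p(b)), pair(p(b), p(e)))   [R3 at 2.1]
4. g(pair(p(e), p(b)), pair(p(b), p(e)))  →  e   [R2 at ε]

e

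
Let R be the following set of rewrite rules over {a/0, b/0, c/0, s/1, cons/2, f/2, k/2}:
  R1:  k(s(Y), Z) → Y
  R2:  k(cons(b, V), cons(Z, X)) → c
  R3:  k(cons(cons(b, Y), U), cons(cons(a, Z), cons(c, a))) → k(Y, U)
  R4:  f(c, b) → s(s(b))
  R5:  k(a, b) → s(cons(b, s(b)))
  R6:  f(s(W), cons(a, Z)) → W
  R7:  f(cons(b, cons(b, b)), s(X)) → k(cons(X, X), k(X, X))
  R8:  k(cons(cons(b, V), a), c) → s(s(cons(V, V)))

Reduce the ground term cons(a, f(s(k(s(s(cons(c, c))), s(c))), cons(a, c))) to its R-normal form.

cons(a, s(cons(c, c)))

1. cons(a, f(s(k(s(s(cons(c, c))), s(c))), cons(a, c)))  →  cons(a, k(s(s(cons(c, c))), s(c)))   [R6 at 2]
2. cons(a, k(s(s(cons(c, c))), s(c)))  →  cons(a, s(cons(c, c)))   [R1 at 2]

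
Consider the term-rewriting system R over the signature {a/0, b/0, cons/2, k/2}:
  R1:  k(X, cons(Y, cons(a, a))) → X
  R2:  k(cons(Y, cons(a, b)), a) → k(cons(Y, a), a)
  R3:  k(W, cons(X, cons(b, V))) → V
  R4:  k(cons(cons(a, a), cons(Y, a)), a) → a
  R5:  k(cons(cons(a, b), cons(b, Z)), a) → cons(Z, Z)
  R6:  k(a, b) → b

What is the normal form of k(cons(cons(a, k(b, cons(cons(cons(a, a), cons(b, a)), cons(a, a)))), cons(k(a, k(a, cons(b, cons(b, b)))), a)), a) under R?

cons(a, a)

1. k(cons(cons(a, k(b, cons(cons(cons(a, a), cons(b, a)), cons(a, a)))), cons(k(a, k(a, cons(b, cons(b, b)))), a)), a)  →  k(cons(cons(a, b), cons(k(a, k(a, cons(b, cons(b, b)))), a)), a)   [R1 at 1.1.2]
2. k(cons(cons(a, b), cons(k(a, k(a, cons(b, cons(b, b)))), a)), a)  →  k(cons(cons(a, b), cons(k(a, b), a)), a)   [R3 at 1.2.1.2]
3. k(cons(cons(a, b), cons(k(a, b), a)), a)  →  k(cons(cons(a, b), cons(b, a)), a)   [R6 at 1.2.1]
4. k(cons(cons(a, b), cons(b, a)), a)  →  cons(a, a)   [R5 at ε]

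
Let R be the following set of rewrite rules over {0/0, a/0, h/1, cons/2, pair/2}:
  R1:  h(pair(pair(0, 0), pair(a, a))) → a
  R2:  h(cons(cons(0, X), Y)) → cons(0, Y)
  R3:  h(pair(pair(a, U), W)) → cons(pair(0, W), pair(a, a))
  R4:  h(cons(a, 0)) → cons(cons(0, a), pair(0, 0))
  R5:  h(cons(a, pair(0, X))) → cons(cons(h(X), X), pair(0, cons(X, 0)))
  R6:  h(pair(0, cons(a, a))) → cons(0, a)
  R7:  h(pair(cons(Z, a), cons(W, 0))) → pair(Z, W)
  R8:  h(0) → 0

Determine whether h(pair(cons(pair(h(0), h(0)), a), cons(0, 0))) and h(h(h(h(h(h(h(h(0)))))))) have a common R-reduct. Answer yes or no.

Reduce t₁ = h(pair(cons(pair(h(0), h(0)), a), cons(0, 0))):
1. h(pair(cons(pair(h(0), h(0)), a), cons(0, 0)))  →  pair(pair(h(0), h(0)), 0)   [R7 at ε]
2. pair(pair(h(0), h(0)), 0)  →  pair(pair(0, h(0)), 0)   [R8 at 1.1]
3. pair(pair(0, h(0)), 0)  →  pair(pair(0, 0), 0)   [R8 at 1.2]

Reduce t₂ = h(h(h(h(h(h(h(h(0)))))))):
1. h(h(h(h(h(h(h(h(0))))))))  →  h(h(h(h(h(h(h(0)))))))   [R8 at 1.1.1.1.1.1.1]
2. h(h(h(h(h(h(h(0)))))))  →  h(h(h(h(h(h(0))))))   [R8 at 1.1.1.1.1.1]
3. h(h(h(h(h(h(0))))))  →  h(h(h(h(h(0)))))   [R8 at 1.1.1.1.1]
4. h(h(h(h(h(0)))))  →  h(h(h(h(0))))   [R8 at 1.1.1.1]
5. h(h(h(h(0))))  →  h(h(h(0)))   [R8 at 1.1.1]
6. h(h(h(0)))  →  h(h(0))   [R8 at 1.1]
7. h(h(0))  →  h(0)   [R8 at 1]
8. h(0)  →  0   [R8 at ε]

no — NF(t₁) = pair(pair(0, 0), 0), NF(t₂) = 0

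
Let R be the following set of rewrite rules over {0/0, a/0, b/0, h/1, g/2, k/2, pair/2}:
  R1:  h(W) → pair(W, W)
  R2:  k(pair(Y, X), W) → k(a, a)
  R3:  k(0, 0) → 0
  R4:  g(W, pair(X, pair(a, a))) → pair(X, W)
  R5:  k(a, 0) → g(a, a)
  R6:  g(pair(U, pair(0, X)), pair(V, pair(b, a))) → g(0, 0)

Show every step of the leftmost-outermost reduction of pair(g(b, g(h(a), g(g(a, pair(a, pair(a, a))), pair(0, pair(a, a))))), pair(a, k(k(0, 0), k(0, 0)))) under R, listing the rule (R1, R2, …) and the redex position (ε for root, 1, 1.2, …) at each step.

pair(pair(0, b), pair(a, 0))

1. pair(g(b, g(h(a), g(g(a, pair(a, pair(a, a))), pair(0, pair(a, a))))), pair(a, k(k(0, 0), k(0, 0))))  →  pair(g(b, g(pair(a, a), g(g(a, pair(a, pair(a, a))), pair(0, pair(a, a))))), pair(a, k(k(0, 0), k(0, 0))))   [R1 at 1.2.1]
2. pair(g(b, g(pair(a, a), g(g(a, pair(a, pair(a, a))), pair(0, pair(a, a))))), pair(a, k(k(0, 0), k(0, 0))))  →  pair(g(b, g(pair(a, a), pair(0, g(a, pair(a, pair(a, a)))))), pair(a, k(k(0, 0), k(0, 0))))   [R4 at 1.2.2]
3. pair(g(b, g(pair(a, a), pair(0, g(a, pair(a, pair(a, a)))))), pair(a, k(k(0, 0), k(0, 0))))  →  pair(g(b, g(pair(a, a), pair(0, pair(a, a)))), pair(a, k(k(0, 0), k(0, 0))))   [R4 at 1.2.2.2]
4. pair(g(b, g(pair(a, a), pair(0, pair(a, a)))), pair(a, k(k(0, 0), k(0, 0))))  →  pair(g(b, pair(0, pair(a, a))), pair(a, k(k(0, 0), k(0, 0))))   [R4 at 1.2]
5. pair(g(b, pair(0, pair(a, a))), pair(a, k(k(0, 0), k(0, 0))))  →  pair(pair(0, b), pair(a, k(k(0, 0), k(0, 0))))   [R4 at 1]
6. pair(pair(0, b), pair(a, k(k(0, 0), k(0, 0))))  →  pair(pair(0, b), pair(a, k(0, k(0, 0))))   [R3 at 2.2.1]
7. pair(pair(0, b), pair(a, k(0, k(0, 0))))  →  pair(pair(0, b), pair(a, k(0, 0)))   [R3 at 2.2.2]
8. pair(pair(0, b), pair(a, k(0, 0)))  →  pair(pair(0, b), pair(a, 0))   [R3 at 2.2]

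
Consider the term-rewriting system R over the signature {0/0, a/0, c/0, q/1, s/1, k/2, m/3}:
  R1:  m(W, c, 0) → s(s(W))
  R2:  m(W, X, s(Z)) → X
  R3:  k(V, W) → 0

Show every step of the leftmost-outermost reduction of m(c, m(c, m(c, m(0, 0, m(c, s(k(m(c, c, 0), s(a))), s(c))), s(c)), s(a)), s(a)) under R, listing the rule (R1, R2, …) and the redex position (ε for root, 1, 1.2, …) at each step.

1. m(c, m(c, m(c, m(0, 0, m(c, s(k(m(c, c, 0), s(a))), s(c))), s(c)), s(a)), s(a))  →  m(c, m(c, m(0, 0, m(c, s(k(m(c, c, 0), s(a))), s(c))), s(c)), s(a))   [R2 at ε]
2. m(c, m(c, m(0, 0, m(c, s(k(m(c, c, 0), s(a))), s(c))), s(c)), s(a))  →  m(c, m(0, 0, m(c, s(k(m(c, c, 0), s(a))), s(c))), s(c))   [R2 at ε]
3. m(c, m(0, 0, m(c, s(k(m(c, c, 0), s(a))), s(c))), s(c))  →  m(0, 0, m(c, s(k(m(c, c, 0), s(a))), s(c)))   [R2 at ε]
4. m(0, 0, m(c, s(k(m(c, c, 0), s(a))), s(c)))  →  m(0, 0, s(k(m(c, c, 0), s(a))))   [R2 at 3]
5. m(0, 0, s(k(m(c, c, 0), s(a))))  →  0   [R2 at ε]

0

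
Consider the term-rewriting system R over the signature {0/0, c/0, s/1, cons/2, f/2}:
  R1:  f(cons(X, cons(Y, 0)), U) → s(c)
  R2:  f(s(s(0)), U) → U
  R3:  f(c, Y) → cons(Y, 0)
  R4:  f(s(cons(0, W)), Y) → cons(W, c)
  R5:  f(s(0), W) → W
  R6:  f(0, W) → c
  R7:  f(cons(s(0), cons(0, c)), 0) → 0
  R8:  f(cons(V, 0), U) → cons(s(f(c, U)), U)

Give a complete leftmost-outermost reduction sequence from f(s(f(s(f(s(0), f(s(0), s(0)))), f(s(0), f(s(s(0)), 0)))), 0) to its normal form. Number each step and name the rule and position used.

1. f(s(f(s(f(s(0), f(s(0), s(0)))), f(s(0), f(s(s(0)), 0)))), 0)  →  f(s(f(s(f(s(0), s(0))), f(s(0), f(s(s(0)), 0)))), 0)   [R5 at 1.1.1.1]
2. f(s(f(s(f(s(0), s(0))), f(s(0), f(s(s(0)), 0)))), 0)  →  f(s(f(s(s(0)), f(s(0), f(s(s(0)), 0)))), 0)   [R5 at 1.1.1.1]
3. f(s(f(s(s(0)), f(s(0), f(s(s(0)), 0)))), 0)  →  f(s(f(s(0), f(s(s(0)), 0))), 0)   [R2 at 1.1]
4. f(s(f(s(0), f(s(s(0)), 0))), 0)  →  f(s(f(s(s(0)), 0)), 0)   [R5 at 1.1]
5. f(s(f(s(s(0)), 0)), 0)  →  f(s(0), 0)   [R2 at 1.1]
6. f(s(0), 0)  →  0   [R5 at ε]

0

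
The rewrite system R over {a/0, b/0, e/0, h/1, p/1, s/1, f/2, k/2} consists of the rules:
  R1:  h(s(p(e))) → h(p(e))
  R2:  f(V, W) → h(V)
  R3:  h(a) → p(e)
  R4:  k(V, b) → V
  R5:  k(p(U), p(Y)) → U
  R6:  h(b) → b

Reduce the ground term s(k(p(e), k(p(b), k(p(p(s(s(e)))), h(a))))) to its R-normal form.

1. s(k(p(e), k(p(b), k(p(p(s(s(e)))), h(a)))))  →  s(k(p(e), k(p(b), k(p(p(s(s(e)))), p(e)))))   [R3 at 1.2.2.2]
2. s(k(p(e), k(p(b), k(p(p(s(s(e)))), p(e)))))  →  s(k(p(e), k(p(b), p(s(s(e))))))   [R5 at 1.2.2]
3. s(k(p(e), k(p(b), p(s(s(e))))))  →  s(k(p(e), b))   [R5 at 1.2]
4. s(k(p(e), b))  →  s(p(e))   [R4 at 1]

s(p(e))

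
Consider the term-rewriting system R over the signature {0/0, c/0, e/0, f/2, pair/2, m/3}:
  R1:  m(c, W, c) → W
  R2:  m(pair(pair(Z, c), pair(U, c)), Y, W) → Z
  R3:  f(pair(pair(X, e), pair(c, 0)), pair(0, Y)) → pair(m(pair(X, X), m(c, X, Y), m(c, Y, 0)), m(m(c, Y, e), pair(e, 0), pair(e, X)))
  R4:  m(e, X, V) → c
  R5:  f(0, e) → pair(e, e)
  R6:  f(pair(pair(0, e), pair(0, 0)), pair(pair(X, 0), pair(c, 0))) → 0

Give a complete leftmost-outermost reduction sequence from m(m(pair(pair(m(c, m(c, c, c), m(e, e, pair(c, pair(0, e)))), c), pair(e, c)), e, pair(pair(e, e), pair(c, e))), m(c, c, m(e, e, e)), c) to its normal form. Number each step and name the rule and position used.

c

1. m(m(pair(pair(m(c, m(c, c, c), m(e, e, pair(c, pair(0, e)))), c), pair(e, c)), e, pair(pair(e, e), pair(c, e))), m(c, c, m(e, e, e)), c)  →  m(m(c, m(c, c, c), m(e, e, pair(c, pair(0, e)))), m(c, c, m(e, e, e)), c)   [R2 at 1]
2. m(m(c, m(c, c, c), m(e, e, pair(c, pair(0, e)))), m(c, c, m(e, e, e)), c)  →  m(m(c, c, m(e, e, pair(c, pair(0, e)))), m(c, c, m(e, e, e)), c)   [R1 at 1.2]
3. m(m(c, c, m(e, e, pair(c, pair(0, e)))), m(c, c, m(e, e, e)), c)  →  m(m(c, c, c), m(c, c, m(e, e, e)), c)   [R4 at 1.3]
4. m(m(c, c, c), m(c, c, m(e, e, e)), c)  →  m(c, m(c, c, m(e, e, e)), c)   [R1 at 1]
5. m(c, m(c, c, m(e, e, e)), c)  →  m(c, c, m(e, e, e))   [R1 at ε]
6. m(c, c, m(e, e, e))  →  m(c, c, c)   [R4 at 3]
7. m(c, c, c)  →  c   [R1 at ε]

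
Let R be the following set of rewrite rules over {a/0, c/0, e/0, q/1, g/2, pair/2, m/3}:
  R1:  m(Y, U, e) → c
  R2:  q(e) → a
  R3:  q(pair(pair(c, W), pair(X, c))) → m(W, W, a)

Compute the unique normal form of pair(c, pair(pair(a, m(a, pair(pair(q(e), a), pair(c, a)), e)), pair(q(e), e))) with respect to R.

1. pair(c, pair(pair(a, m(a, pair(pair(q(e), a), pair(c, a)), e)), pair(q(e), e)))  →  pair(c, pair(pair(a, c), pair(q(e), e)))   [R1 at 2.1.2]
2. pair(c, pair(pair(a, c), pair(q(e), e)))  →  pair(c, pair(pair(a, c), pair(a, e)))   [R2 at 2.2.1]

pair(c, pair(pair(a, c), pair(a, e)))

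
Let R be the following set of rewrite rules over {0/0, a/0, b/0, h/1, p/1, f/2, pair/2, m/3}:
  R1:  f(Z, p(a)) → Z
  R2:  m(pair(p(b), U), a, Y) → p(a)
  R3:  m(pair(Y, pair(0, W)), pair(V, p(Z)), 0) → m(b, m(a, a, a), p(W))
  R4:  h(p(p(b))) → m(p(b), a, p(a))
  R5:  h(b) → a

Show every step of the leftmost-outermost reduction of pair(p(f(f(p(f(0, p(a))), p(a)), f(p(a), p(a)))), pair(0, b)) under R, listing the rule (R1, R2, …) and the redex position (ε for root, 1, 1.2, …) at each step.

pair(p(p(0)), pair(0, b))

1. pair(p(f(f(p(f(0, p(a))), p(a)), f(p(a), p(a)))), pair(0, b))  →  pair(p(f(p(f(0, p(a))), f(p(a), p(a)))), pair(0, b))   [R1 at 1.1.1]
2. pair(p(f(p(f(0, p(a))), f(p(a), p(a)))), pair(0, b))  →  pair(p(f(p(0), f(p(a), p(a)))), pair(0, b))   [R1 at 1.1.1.1]
3. pair(p(f(p(0), f(p(a), p(a)))), pair(0, b))  →  pair(p(f(p(0), p(a))), pair(0, b))   [R1 at 1.1.2]
4. pair(p(f(p(0), p(a))), pair(0, b))  →  pair(p(p(0)), pair(0, b))   [R1 at 1.1]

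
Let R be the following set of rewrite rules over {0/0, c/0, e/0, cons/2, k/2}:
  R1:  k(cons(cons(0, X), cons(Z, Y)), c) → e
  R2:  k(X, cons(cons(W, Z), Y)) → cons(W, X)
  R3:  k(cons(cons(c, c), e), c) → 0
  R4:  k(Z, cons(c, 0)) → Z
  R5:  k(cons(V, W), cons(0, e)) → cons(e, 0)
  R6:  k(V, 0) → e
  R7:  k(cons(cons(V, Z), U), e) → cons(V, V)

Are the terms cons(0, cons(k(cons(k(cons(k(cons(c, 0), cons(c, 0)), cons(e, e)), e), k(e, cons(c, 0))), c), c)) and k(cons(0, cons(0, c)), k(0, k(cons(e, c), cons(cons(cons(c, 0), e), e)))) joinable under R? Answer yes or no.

Reduce t₁ = cons(0, cons(k(cons(k(cons(k(cons(c, 0), cons(c, 0)), cons(e, e)), e), k(e, cons(c, 0))), c), c)):
1. cons(0, cons(k(cons(k(cons(k(cons(c, 0), cons(c, 0)), cons(e, e)), e), k(e, cons(c, 0))), c), c))  →  cons(0, cons(k(cons(k(cons(cons(c, 0), cons(e, e)), e), k(e, cons(c, 0))), c), c))   [R4 at 2.1.1.1.1.1]
2. cons(0, cons(k(cons(k(cons(cons(c, 0), cons(e, e)), e), k(e, cons(c, 0))), c), c))  →  cons(0, cons(k(cons(cons(c, c), k(e, cons(c, 0))), c), c))   [R7 at 2.1.1.1]
3. cons(0, cons(k(cons(cons(c, c), k(e, cons(c, 0))), c), c))  →  cons(0, cons(k(cons(cons(c, c), e), c), c))   [R4 at 2.1.1.2]
4. cons(0, cons(k(cons(cons(c, c), e), c), c))  →  cons(0, cons(0, c))   [R3 at 2.1]

Reduce t₂ = k(cons(0, cons(0, c)), k(0, k(cons(e, c), cons(cons(cons(c, 0), e), e)))):
1. k(cons(0, cons(0, c)), k(0, k(cons(e, c), cons(cons(cons(c, 0), e), e))))  →  k(cons(0, cons(0, c)), k(0, cons(cons(c, 0), cons(e, c))))   [R2 at 2.2]
2. k(cons(0, cons(0, c)), k(0, cons(cons(c, 0), cons(e, c))))  →  k(cons(0, cons(0, c)), cons(c, 0))   [R2 at 2]
3. k(cons(0, cons(0, c)), cons(c, 0))  →  cons(0, cons(0, c))   [R4 at ε]

yes — NF(t₁) = cons(0, cons(0, c)), NF(t₂) = cons(0, cons(0, c))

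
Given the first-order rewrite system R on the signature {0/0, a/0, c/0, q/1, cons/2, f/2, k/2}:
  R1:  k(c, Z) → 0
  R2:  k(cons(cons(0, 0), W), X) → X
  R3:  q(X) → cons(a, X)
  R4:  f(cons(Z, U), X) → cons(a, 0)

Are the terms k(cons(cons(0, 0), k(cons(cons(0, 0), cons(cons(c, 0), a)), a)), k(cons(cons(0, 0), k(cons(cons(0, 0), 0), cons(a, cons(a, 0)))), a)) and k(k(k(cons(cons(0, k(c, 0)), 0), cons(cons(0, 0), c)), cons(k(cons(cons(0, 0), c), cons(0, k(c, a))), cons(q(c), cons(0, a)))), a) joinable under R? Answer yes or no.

yes — NF(t₁) = a, NF(t₂) = a

Reduce t₁ = k(cons(cons(0, 0), k(cons(cons(0, 0), cons(cons(c, 0), a)), a)), k(cons(cons(0, 0), k(cons(cons(0, 0), 0), cons(a, cons(a, 0)))), a)):
1. k(cons(cons(0, 0), k(cons(cons(0, 0), cons(cons(c, 0), a)), a)), k(cons(cons(0, 0), k(cons(cons(0, 0), 0), cons(a, cons(a, 0)))), a))  →  k(cons(cons(0, 0), k(cons(cons(0, 0), 0), cons(a, cons(a, 0)))), a)   [R2 at ε]
2. k(cons(cons(0, 0), k(cons(cons(0, 0), 0), cons(a, cons(a, 0)))), a)  →  a   [R2 at ε]

Reduce t₂ = k(k(k(cons(cons(0, k(c, 0)), 0), cons(cons(0, 0), c)), cons(k(cons(cons(0, 0), c), cons(0, k(c, a))), cons(q(c), cons(0, a)))), a):
1. k(k(k(cons(cons(0, k(c, 0)), 0), cons(cons(0, 0), c)), cons(k(cons(cons(0, 0), c), cons(0, k(c, a))), cons(q(c), cons(0, a)))), a)  →  k(k(k(cons(cons(0, 0), 0), cons(cons(0, 0), c)), cons(k(cons(cons(0, 0), c), cons(0, k(c, a))), cons(q(c), cons(0, a)))), a)   [R1 at 1.1.1.1.2]
2. k(k(k(cons(cons(0, 0), 0), cons(cons(0, 0), c)), cons(k(cons(cons(0, 0), c), cons(0, k(c, a))), cons(q(c), cons(0, a)))), a)  →  k(k(cons(cons(0, 0), c), cons(k(cons(cons(0, 0), c), cons(0, k(c, a))), cons(q(c), cons(0, a)))), a)   [R2 at 1.1]
3. k(k(cons(cons(0, 0), c), cons(k(cons(cons(0, 0), c), cons(0, k(c, a))), cons(q(c), cons(0, a)))), a)  →  k(cons(k(cons(cons(0, 0), c), cons(0, k(c, a))), cons(q(c), cons(0, a))), a)   [R2 at 1]
4. k(cons(k(cons(cons(0, 0), c), cons(0, k(c, a))), cons(q(c), cons(0, a))), a)  →  k(cons(cons(0, k(c, a)), cons(q(c), cons(0, a))), a)   [R2 at 1.1]
5. k(cons(cons(0, k(c, a)), cons(q(c), cons(0, a))), a)  →  k(cons(cons(0, 0), cons(q(c), cons(0, a))), a)   [R1 at 1.1.2]
6. k(cons(cons(0, 0), cons(q(c), cons(0, a))), a)  →  a   [R2 at ε]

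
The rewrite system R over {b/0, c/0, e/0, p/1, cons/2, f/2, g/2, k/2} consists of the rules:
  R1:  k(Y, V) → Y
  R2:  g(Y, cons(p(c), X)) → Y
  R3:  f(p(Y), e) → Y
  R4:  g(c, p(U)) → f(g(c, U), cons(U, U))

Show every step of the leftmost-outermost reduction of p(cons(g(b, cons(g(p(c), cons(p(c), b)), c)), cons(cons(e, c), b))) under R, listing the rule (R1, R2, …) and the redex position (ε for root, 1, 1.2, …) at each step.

1. p(cons(g(b, cons(g(p(c), cons(p(c), b)), c)), cons(cons(e, c), b)))  →  p(cons(g(b, cons(p(c), c)), cons(cons(e, c), b)))   [R2 at 1.1.2.1]
2. p(cons(g(b, cons(p(c), c)), cons(cons(e, c), b)))  →  p(cons(b, cons(cons(e, c), b)))   [R2 at 1.1]

p(cons(b, cons(cons(e, c), b)))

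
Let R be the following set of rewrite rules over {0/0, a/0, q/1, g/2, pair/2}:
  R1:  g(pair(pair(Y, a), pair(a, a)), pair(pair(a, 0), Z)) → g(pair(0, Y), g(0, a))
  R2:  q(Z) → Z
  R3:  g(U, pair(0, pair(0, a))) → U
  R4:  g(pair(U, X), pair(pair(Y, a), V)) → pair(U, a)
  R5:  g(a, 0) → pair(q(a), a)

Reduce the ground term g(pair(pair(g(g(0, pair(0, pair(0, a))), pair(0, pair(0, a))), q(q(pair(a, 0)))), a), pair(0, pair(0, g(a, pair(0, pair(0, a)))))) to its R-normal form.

pair(pair(0, pair(a, 0)), a)

1. g(pair(pair(g(g(0, pair(0, pair(0, a))), pair(0, pair(0, a))), q(q(pair(a, 0)))), a), pair(0, pair(0, g(a, pair(0, pair(0, a))))))  →  g(pair(pair(g(0, pair(0, pair(0, a))), q(q(pair(a, 0)))), a), pair(0, pair(0, g(a, pair(0, pair(0, a))))))   [R3 at 1.1.1]
2. g(pair(pair(g(0, pair(0, pair(0, a))), q(q(pair(a, 0)))), a), pair(0, pair(0, g(a, pair(0, pair(0, a))))))  →  g(pair(pair(0, q(q(pair(a, 0)))), a), pair(0, pair(0, g(a, pair(0, pair(0, a))))))   [R3 at 1.1.1]
3. g(pair(pair(0, q(q(pair(a, 0)))), a), pair(0, pair(0, g(a, pair(0, pair(0, a))))))  →  g(pair(pair(0, q(pair(a, 0))), a), pair(0, pair(0, g(a, pair(0, pair(0, a))))))   [R2 at 1.1.2]
4. g(pair(pair(0, q(pair(a, 0))), a), pair(0, pair(0, g(a, pair(0, pair(0, a))))))  →  g(pair(pair(0, pair(a, 0)), a), pair(0, pair(0, g(a, pair(0, pair(0, a))))))   [R2 at 1.1.2]
5. g(pair(pair(0, pair(a, 0)), a), pair(0, pair(0, g(a, pair(0, pair(0, a))))))  →  g(pair(pair(0, pair(a, 0)), a), pair(0, pair(0, a)))   [R3 at 2.2.2]
6. g(pair(pair(0, pair(a, 0)), a), pair(0, pair(0, a)))  →  pair(pair(0, pair(a, 0)), a)   [R3 at ε]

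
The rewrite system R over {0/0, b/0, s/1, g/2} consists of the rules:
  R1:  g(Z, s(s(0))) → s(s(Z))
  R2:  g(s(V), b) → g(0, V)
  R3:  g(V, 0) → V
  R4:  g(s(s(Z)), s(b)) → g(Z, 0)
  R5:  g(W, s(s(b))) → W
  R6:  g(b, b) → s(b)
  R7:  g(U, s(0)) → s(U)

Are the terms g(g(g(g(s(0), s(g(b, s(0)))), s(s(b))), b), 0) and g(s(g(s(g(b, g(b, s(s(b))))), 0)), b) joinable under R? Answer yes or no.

yes — NF(t₁) = 0, NF(t₂) = 0

Reduce t₁ = g(g(g(g(s(0), s(g(b, s(0)))), s(s(b))), b), 0):
1. g(g(g(g(s(0), s(g(b, s(0)))), s(s(b))), b), 0)  →  g(g(g(s(0), s(g(b, s(0)))), s(s(b))), b)   [R3 at ε]
2. g(g(g(s(0), s(g(b, s(0)))), s(s(b))), b)  →  g(g(s(0), s(g(b, s(0)))), b)   [R5 at 1]
3. g(g(s(0), s(g(b, s(0)))), b)  →  g(g(s(0), s(s(b))), b)   [R7 at 1.2.1]
4. g(g(s(0), s(s(b))), b)  →  g(s(0), b)   [R5 at 1]
5. g(s(0), b)  →  g(0, 0)   [R2 at ε]
6. g(0, 0)  →  0   [R3 at ε]

Reduce t₂ = g(s(g(s(g(b, g(b, s(s(b))))), 0)), b):
1. g(s(g(s(g(b, g(b, s(s(b))))), 0)), b)  →  g(0, g(s(g(b, g(b, s(s(b))))), 0))   [R2 at ε]
2. g(0, g(s(g(b, g(b, s(s(b))))), 0))  →  g(0, s(g(b, g(b, s(s(b))))))   [R3 at 2]
3. g(0, s(g(b, g(b, s(s(b))))))  →  g(0, s(g(b, b)))   [R5 at 2.1.2]
4. g(0, s(g(b, b)))  →  g(0, s(s(b)))   [R6 at 2.1]
5. g(0, s(s(b)))  →  0   [R5 at ε]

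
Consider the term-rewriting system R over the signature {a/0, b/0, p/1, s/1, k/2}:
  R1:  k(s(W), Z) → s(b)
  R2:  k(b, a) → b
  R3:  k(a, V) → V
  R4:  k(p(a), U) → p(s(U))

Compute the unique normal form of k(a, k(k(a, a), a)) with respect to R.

1. k(a, k(k(a, a), a))  →  k(k(a, a), a)   [R3 at ε]
2. k(k(a, a), a)  →  k(a, a)   [R3 at 1]
3. k(a, a)  →  a   [R3 at ε]

a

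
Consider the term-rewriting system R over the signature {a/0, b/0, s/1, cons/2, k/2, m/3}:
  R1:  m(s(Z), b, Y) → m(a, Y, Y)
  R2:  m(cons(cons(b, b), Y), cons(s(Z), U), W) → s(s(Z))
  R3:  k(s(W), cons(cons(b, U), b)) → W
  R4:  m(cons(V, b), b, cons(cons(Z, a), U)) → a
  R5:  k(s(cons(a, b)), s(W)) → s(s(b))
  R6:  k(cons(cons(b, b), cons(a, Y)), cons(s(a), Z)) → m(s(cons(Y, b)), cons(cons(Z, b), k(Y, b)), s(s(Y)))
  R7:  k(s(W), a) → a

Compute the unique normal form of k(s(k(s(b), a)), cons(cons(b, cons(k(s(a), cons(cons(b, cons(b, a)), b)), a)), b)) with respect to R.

a

1. k(s(k(s(b), a)), cons(cons(b, cons(k(s(a), cons(cons(b, cons(b, a)), b)), a)), b))  →  k(s(b), a)   [R3 at ε]
2. k(s(b), a)  →  a   [R7 at ε]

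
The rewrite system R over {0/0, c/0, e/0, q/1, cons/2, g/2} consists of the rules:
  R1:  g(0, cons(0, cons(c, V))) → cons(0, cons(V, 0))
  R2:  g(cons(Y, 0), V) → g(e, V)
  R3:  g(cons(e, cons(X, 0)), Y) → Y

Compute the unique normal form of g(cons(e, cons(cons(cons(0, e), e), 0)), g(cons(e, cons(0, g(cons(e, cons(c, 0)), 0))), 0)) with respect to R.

1. g(cons(e, cons(cons(cons(0, e), e), 0)), g(cons(e, cons(0, g(cons(e, cons(c, 0)), 0))), 0))  →  g(cons(e, cons(0, g(cons(e, cons(c, 0)), 0))), 0)   [R3 at ε]
2. g(cons(e, cons(0, g(cons(e, cons(c, 0)), 0))), 0)  →  g(cons(e, cons(0, 0)), 0)   [R3 at 1.2.2]
3. g(cons(e, cons(0, 0)), 0)  →  0   [R3 at ε]

0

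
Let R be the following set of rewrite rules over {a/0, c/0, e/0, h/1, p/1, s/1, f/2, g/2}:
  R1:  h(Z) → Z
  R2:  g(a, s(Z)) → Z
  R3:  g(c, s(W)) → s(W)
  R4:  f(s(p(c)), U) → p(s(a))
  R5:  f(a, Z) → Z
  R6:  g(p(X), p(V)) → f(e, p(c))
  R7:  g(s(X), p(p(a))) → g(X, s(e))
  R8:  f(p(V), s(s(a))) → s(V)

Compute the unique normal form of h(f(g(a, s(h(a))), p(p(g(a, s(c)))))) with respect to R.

1. h(f(g(a, s(h(a))), p(p(g(a, s(c))))))  →  f(g(a, s(h(a))), p(p(g(a, s(c)))))   [R1 at ε]
2. f(g(a, s(h(a))), p(p(g(a, s(c)))))  →  f(h(a), p(p(g(a, s(c)))))   [R2 at 1]
3. f(h(a), p(p(g(a, s(c)))))  →  f(a, p(p(g(a, s(c)))))   [R1 at 1]
4. f(a, p(p(g(a, s(c)))))  →  p(p(g(a, s(c))))   [R5 at ε]
5. p(p(g(a, s(c))))  →  p(p(c))   [R2 at 1.1]

p(p(c))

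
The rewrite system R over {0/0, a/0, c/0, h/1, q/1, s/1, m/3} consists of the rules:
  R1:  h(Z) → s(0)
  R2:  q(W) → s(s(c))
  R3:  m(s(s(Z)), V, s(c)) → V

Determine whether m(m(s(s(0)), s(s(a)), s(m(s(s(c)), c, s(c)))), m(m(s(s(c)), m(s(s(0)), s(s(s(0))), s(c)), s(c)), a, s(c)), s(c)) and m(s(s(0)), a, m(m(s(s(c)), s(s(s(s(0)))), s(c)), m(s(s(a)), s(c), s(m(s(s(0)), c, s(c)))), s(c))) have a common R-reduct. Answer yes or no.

yes — NF(t₁) = a, NF(t₂) = a

Reduce t₁ = m(m(s(s(0)), s(s(a)), s(m(s(s(c)), c, s(c)))), m(m(s(s(c)), m(s(s(0)), s(s(s(0))), s(c)), s(c)), a, s(c)), s(c)):
1. m(m(s(s(0)), s(s(a)), s(m(s(s(c)), c, s(c)))), m(m(s(s(c)), m(s(s(0)), s(s(s(0))), s(c)), s(c)), a, s(c)), s(c))  →  m(m(s(s(0)), s(s(a)), s(c)), m(m(s(s(c)), m(s(s(0)), s(s(s(0))), s(c)), s(c)), a, s(c)), s(c))   [R3 at 1.3.1]
2. m(m(s(s(0)), s(s(a)), s(c)), m(m(s(s(c)), m(s(s(0)), s(s(s(0))), s(c)), s(c)), a, s(c)), s(c))  →  m(s(s(a)), m(m(s(s(c)), m(s(s(0)), s(s(s(0))), s(c)), s(c)), a, s(c)), s(c))   [R3 at 1]
3. m(s(s(a)), m(m(s(s(c)), m(s(s(0)), s(s(s(0))), s(c)), s(c)), a, s(c)), s(c))  →  m(m(s(s(c)), m(s(s(0)), s(s(s(0))), s(c)), s(c)), a, s(c))   [R3 at ε]
4. m(m(s(s(c)), m(s(s(0)), s(s(s(0))), s(c)), s(c)), a, s(c))  →  m(m(s(s(0)), s(s(s(0))), s(c)), a, s(c))   [R3 at 1]
5. m(m(s(s(0)), s(s(s(0))), s(c)), a, s(c))  →  m(s(s(s(0))), a, s(c))   [R3 at 1]
6. m(s(s(s(0))), a, s(c))  →  a   [R3 at ε]

Reduce t₂ = m(s(s(0)), a, m(m(s(s(c)), s(s(s(s(0)))), s(c)), m(s(s(a)), s(c), s(m(s(s(0)), c, s(c)))), s(c))):
1. m(s(s(0)), a, m(m(s(s(c)), s(s(s(s(0)))), s(c)), m(s(s(a)), s(c), s(m(s(s(0)), c, s(c)))), s(c)))  →  m(s(s(0)), a, m(s(s(s(s(0)))), m(s(s(a)), s(c), s(m(s(s(0)), c, s(c)))), s(c)))   [R3 at 3.1]
2. m(s(s(0)), a, m(s(s(s(s(0)))), m(s(s(a)), s(c), s(m(s(s(0)), c, s(c)))), s(c)))  →  m(s(s(0)), a, m(s(s(a)), s(c), s(m(s(s(0)), c, s(c)))))   [R3 at 3]
3. m(s(s(0)), a, m(s(s(a)), s(c), s(m(s(s(0)), c, s(c)))))  →  m(s(s(0)), a, m(s(s(a)), s(c), s(c)))   [R3 at 3.3.1]
4. m(s(s(0)), a, m(s(s(a)), s(c), s(c)))  →  m(s(s(0)), a, s(c))   [R3 at 3]
5. m(s(s(0)), a, s(c))  →  a   [R3 at ε]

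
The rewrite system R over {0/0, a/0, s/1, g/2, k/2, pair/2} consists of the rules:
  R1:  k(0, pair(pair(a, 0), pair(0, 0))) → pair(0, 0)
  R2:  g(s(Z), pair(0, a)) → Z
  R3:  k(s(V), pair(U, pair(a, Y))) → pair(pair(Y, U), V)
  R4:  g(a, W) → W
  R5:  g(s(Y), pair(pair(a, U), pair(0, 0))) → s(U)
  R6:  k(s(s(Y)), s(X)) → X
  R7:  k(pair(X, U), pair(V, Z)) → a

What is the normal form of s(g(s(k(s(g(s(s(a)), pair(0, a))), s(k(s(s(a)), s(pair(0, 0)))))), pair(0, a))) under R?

s(pair(0, 0))

1. s(g(s(k(s(g(s(s(a)), pair(0, a))), s(k(s(s(a)), s(pair(0, 0)))))), pair(0, a)))  →  s(k(s(g(s(s(a)), pair(0, a))), s(k(s(s(a)), s(pair(0, 0))))))   [R2 at 1]
2. s(k(s(g(s(s(a)), pair(0, a))), s(k(s(s(a)), s(pair(0, 0))))))  →  s(k(s(s(a)), s(k(s(s(a)), s(pair(0, 0))))))   [R2 at 1.1.1]
3. s(k(s(s(a)), s(k(s(s(a)), s(pair(0, 0))))))  →  s(k(s(s(a)), s(pair(0, 0))))   [R6 at 1]
4. s(k(s(s(a)), s(pair(0, 0))))  →  s(pair(0, 0))   [R6 at 1]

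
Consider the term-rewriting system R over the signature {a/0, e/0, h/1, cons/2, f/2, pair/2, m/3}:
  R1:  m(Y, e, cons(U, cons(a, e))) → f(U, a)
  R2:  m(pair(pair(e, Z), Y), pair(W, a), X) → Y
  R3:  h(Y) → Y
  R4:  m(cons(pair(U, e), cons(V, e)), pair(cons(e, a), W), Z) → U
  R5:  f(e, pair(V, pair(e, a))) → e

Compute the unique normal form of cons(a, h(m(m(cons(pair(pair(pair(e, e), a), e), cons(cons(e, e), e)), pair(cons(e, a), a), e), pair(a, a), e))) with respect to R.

cons(a, a)

1. cons(a, h(m(m(cons(pair(pair(pair(e, e), a), e), cons(cons(e, e), e)), pair(cons(e, a), a), e), pair(a, a), e)))  →  cons(a, m(m(cons(pair(pair(pair(e, e), a), e), cons(cons(e, e), e)), pair(cons(e, a), a), e), pair(a, a), e))   [R3 at 2]
2. cons(a, m(m(cons(pair(pair(pair(e, e), a), e), cons(cons(e, e), e)), pair(cons(e, a), a), e), pair(a, a), e))  →  cons(a, m(pair(pair(e, e), a), pair(a, a), e))   [R4 at 2.1]
3. cons(a, m(pair(pair(e, e), a), pair(a, a), e))  →  cons(a, a)   [R2 at 2]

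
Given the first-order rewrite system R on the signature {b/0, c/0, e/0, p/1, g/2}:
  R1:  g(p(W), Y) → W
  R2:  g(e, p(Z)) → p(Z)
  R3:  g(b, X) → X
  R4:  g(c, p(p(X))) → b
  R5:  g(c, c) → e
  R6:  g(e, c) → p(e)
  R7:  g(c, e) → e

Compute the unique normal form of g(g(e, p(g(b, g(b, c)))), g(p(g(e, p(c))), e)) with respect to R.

c

1. g(g(e, p(g(b, g(b, c)))), g(p(g(e, p(c))), e))  →  g(p(g(b, g(b, c))), g(p(g(e, p(c))), e))   [R2 at 1]
2. g(p(g(b, g(b, c))), g(p(g(e, p(c))), e))  →  g(b, g(b, c))   [R1 at ε]
3. g(b, g(b, c))  →  g(b, c)   [R3 at ε]
4. g(b, c)  →  c   [R3 at ε]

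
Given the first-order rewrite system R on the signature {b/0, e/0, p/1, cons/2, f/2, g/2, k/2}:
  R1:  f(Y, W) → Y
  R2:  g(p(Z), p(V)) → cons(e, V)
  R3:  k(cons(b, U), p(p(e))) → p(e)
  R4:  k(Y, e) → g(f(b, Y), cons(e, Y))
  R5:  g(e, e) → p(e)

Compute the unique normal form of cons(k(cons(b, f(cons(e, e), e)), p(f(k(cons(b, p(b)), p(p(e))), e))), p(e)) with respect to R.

cons(p(e), p(e))

1. cons(k(cons(b, f(cons(e, e), e)), p(f(k(cons(b, p(b)), p(p(e))), e))), p(e))  →  cons(k(cons(b, cons(e, e)), p(f(k(cons(b, p(b)), p(p(e))), e))), p(e))   [R1 at 1.1.2]
2. cons(k(cons(b, cons(e, e)), p(f(k(cons(b, p(b)), p(p(e))), e))), p(e))  →  cons(k(cons(b, cons(e, e)), p(k(cons(b, p(b)), p(p(e))))), p(e))   [R1 at 1.2.1]
3. cons(k(cons(b, cons(e, e)), p(k(cons(b, p(b)), p(p(e))))), p(e))  →  cons(k(cons(b, cons(e, e)), p(p(e))), p(e))   [R3 at 1.2.1]
4. cons(k(cons(b, cons(e, e)), p(p(e))), p(e))  →  cons(p(e), p(e))   [R3 at 1]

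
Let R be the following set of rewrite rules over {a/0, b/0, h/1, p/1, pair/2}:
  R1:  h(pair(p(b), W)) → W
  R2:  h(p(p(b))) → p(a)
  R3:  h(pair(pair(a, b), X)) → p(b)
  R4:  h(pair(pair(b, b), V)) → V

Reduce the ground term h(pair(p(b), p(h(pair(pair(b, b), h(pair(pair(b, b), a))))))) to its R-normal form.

p(a)

1. h(pair(p(b), p(h(pair(pair(b, b), h(pair(pair(b, b), a)))))))  →  p(h(pair(pair(b, b), h(pair(pair(b, b), a)))))   [R1 at ε]
2. p(h(pair(pair(b, b), h(pair(pair(b, b), a)))))  →  p(h(pair(pair(b, b), a)))   [R4 at 1]
3. p(h(pair(pair(b, b), a)))  →  p(a)   [R4 at 1]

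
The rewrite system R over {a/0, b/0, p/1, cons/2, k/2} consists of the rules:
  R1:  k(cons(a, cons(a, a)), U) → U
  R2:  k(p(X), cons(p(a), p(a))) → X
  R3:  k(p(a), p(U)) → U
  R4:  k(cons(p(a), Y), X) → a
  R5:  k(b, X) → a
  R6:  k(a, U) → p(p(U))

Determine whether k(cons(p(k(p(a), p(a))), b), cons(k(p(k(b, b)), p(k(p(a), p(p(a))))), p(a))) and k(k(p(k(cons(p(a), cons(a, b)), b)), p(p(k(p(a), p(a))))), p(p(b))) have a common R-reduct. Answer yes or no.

Reduce t₁ = k(cons(p(k(p(a), p(a))), b), cons(k(p(k(b, b)), p(k(p(a), p(p(a))))), p(a))):
1. k(cons(p(k(p(a), p(a))), b), cons(k(p(k(b, b)), p(k(p(a), p(p(a))))), p(a)))  →  k(cons(p(a), b), cons(k(p(k(b, b)), p(k(p(a), p(p(a))))), p(a)))   [R3 at 1.1.1]
2. k(cons(p(a), b), cons(k(p(k(b, b)), p(k(p(a), p(p(a))))), p(a)))  →  a   [R4 at ε]

Reduce t₂ = k(k(p(k(cons(p(a), cons(a, b)), b)), p(p(k(p(a), p(a))))), p(p(b))):
1. k(k(p(k(cons(p(a), cons(a, b)), b)), p(p(k(p(a), p(a))))), p(p(b)))  →  k(k(p(a), p(p(k(p(a), p(a))))), p(p(b)))   [R4 at 1.1.1]
2. k(k(p(a), p(p(k(p(a), p(a))))), p(p(b)))  →  k(p(k(p(a), p(a))), p(p(b)))   [R3 at 1]
3. k(p(k(p(a), p(a))), p(p(b)))  →  k(p(a), p(p(b)))   [R3 at 1.1]
4. k(p(a), p(p(b)))  →  p(b)   [R3 at ε]

no — NF(t₁) = a, NF(t₂) = p(b)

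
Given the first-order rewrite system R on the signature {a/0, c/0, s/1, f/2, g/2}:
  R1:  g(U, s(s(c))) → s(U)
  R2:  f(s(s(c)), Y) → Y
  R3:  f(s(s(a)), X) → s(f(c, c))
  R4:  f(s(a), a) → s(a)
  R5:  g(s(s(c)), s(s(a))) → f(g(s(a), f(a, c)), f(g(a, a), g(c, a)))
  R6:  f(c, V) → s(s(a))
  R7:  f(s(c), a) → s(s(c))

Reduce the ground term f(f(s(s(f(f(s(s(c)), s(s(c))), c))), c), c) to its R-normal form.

s(s(a))

1. f(f(s(s(f(f(s(s(c)), s(s(c))), c))), c), c)  →  f(f(s(s(f(s(s(c)), c))), c), c)   [R2 at 1.1.1.1.1]
2. f(f(s(s(f(s(s(c)), c))), c), c)  →  f(f(s(s(c)), c), c)   [R2 at 1.1.1.1]
3. f(f(s(s(c)), c), c)  →  f(c, c)   [R2 at 1]
4. f(c, c)  →  s(s(a))   [R6 at ε]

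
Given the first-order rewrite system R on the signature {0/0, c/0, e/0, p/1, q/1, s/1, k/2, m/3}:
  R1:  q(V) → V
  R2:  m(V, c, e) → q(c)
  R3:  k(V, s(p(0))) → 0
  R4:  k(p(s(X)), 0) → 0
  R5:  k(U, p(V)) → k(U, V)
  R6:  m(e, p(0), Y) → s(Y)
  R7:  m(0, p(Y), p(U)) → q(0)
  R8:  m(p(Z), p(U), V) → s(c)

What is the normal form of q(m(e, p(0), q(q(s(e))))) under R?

1. q(m(e, p(0), q(q(s(e)))))  →  m(e, p(0), q(q(s(e))))   [R1 at ε]
2. m(e, p(0), q(q(s(e))))  →  s(q(q(s(e))))   [R6 at ε]
3. s(q(q(s(e))))  →  s(q(s(e)))   [R1 at 1]
4. s(q(s(e)))  →  s(s(e))   [R1 at 1]

s(s(e))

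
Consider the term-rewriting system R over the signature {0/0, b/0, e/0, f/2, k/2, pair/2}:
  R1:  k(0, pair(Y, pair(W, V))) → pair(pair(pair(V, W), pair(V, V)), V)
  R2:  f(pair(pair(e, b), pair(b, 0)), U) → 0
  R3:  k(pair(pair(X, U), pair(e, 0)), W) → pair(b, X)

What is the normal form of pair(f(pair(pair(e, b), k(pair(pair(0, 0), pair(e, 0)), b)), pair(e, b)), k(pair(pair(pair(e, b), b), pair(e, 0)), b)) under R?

pair(0, pair(b, pair(e, b)))

1. pair(f(pair(pair(e, b), k(pair(pair(0, 0), pair(e, 0)), b)), pair(e, b)), k(pair(pair(pair(e, b), b), pair(e, 0)), b))  →  pair(f(pair(pair(e, b), pair(b, 0)), pair(e, b)), k(pair(pair(pair(e, b), b), pair(e, 0)), b))   [R3 at 1.1.2]
2. pair(f(pair(pair(e, b), pair(b, 0)), pair(e, b)), k(pair(pair(pair(e, b), b), pair(e, 0)), b))  →  pair(0, k(pair(pair(pair(e, b), b), pair(e, 0)), b))   [R2 at 1]
3. pair(0, k(pair(pair(pair(e, b), b), pair(e, 0)), b))  →  pair(0, pair(b, pair(e, b)))   [R3 at 2]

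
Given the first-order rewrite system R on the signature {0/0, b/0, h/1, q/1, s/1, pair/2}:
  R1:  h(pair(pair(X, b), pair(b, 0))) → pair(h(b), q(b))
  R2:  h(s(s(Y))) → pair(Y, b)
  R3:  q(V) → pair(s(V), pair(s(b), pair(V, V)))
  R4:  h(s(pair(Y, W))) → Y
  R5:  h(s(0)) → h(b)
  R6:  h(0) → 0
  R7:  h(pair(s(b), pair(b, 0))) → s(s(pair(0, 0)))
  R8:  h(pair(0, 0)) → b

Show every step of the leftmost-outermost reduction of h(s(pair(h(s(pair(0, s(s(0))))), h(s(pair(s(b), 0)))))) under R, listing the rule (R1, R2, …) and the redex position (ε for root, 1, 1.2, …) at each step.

1. h(s(pair(h(s(pair(0, s(s(0))))), h(s(pair(s(b), 0))))))  →  h(s(pair(0, s(s(0)))))   [R4 at ε]
2. h(s(pair(0, s(s(0)))))  →  0   [R4 at ε]

0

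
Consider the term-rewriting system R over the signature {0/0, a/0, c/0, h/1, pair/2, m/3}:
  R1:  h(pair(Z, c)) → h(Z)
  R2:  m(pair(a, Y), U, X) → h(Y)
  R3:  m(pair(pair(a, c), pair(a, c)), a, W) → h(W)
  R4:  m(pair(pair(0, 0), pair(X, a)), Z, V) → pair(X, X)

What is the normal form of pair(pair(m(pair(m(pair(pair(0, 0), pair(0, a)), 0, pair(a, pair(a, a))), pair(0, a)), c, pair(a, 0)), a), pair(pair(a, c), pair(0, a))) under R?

pair(pair(pair(0, 0), a), pair(pair(a, c), pair(0, a)))

1. pair(pair(m(pair(m(pair(pair(0, 0), pair(0, a)), 0, pair(a, pair(a, a))), pair(0, a)), c, pair(a, 0)), a), pair(pair(a, c), pair(0, a)))  →  pair(pair(m(pair(pair(0, 0), pair(0, a)), c, pair(a, 0)), a), pair(pair(a, c), pair(0, a)))   [R4 at 1.1.1.1]
2. pair(pair(m(pair(pair(0, 0), pair(0, a)), c, pair(a, 0)), a), pair(pair(a, c), pair(0, a)))  →  pair(pair(pair(0, 0), a), pair(pair(a, c), pair(0, a)))   [R4 at 1.1]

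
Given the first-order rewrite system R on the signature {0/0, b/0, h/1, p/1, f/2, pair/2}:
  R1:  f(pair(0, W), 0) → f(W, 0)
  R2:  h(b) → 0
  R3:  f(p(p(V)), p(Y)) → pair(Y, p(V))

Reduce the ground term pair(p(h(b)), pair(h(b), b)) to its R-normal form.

pair(p(0), pair(0, b))

1. pair(p(h(b)), pair(h(b), b))  →  pair(p(0), pair(h(b), b))   [R2 at 1.1]
2. pair(p(0), pair(h(b), b))  →  pair(p(0), pair(0, b))   [R2 at 2.1]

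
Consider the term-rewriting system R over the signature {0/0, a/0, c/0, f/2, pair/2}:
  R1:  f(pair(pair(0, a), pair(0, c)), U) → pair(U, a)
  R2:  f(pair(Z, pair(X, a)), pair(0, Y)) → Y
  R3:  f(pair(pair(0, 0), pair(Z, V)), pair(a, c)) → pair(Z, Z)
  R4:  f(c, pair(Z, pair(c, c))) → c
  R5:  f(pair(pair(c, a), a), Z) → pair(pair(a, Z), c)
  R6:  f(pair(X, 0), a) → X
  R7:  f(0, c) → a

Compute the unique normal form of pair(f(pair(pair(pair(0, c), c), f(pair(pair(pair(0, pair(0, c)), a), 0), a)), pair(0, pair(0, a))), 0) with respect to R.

1. pair(f(pair(pair(pair(0, c), c), f(pair(pair(pair(0, pair(0, c)), a), 0), a)), pair(0, pair(0, a))), 0)  →  pair(f(pair(pair(pair(0, c), c), pair(pair(0, pair(0, c)), a)), pair(0, pair(0, a))), 0)   [R6 at 1.1.2]
2. pair(f(pair(pair(pair(0, c), c), pair(pair(0, pair(0, c)), a)), pair(0, pair(0, a))), 0)  →  pair(pair(0, a), 0)   [R2 at 1]

pair(pair(0, a), 0)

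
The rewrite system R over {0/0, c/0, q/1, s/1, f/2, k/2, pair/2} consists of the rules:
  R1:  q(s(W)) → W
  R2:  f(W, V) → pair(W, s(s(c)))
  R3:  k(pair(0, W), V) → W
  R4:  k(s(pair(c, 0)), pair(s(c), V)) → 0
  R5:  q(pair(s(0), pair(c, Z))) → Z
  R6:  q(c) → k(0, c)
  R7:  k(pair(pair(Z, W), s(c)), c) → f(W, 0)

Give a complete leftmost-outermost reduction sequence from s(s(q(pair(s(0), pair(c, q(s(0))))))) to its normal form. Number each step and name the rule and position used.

1. s(s(q(pair(s(0), pair(c, q(s(0)))))))  →  s(s(q(s(0))))   [R5 at 1.1]
2. s(s(q(s(0))))  →  s(s(0))   [R1 at 1.1]

s(s(0))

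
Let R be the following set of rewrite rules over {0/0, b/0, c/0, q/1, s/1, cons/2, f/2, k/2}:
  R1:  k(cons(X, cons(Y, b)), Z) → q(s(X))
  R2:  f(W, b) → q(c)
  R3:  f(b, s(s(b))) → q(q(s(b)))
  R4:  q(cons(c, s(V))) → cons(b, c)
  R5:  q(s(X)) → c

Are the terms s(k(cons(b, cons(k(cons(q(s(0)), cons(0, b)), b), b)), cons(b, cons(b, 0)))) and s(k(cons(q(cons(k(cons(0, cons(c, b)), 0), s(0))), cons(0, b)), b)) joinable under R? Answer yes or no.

Reduce t₁ = s(k(cons(b, cons(k(cons(q(s(0)), cons(0, b)), b), b)), cons(b, cons(b, 0)))):
1. s(k(cons(b, cons(k(cons(q(s(0)), cons(0, b)), b), b)), cons(b, cons(b, 0))))  →  s(q(s(b)))   [R1 at 1]
2. s(q(s(b)))  →  s(c)   [R5 at 1]

Reduce t₂ = s(k(cons(q(cons(k(cons(0, cons(c, b)), 0), s(0))), cons(0, b)), b)):
1. s(k(cons(q(cons(k(cons(0, cons(c, b)), 0), s(0))), cons(0, b)), b))  →  s(q(s(q(cons(k(cons(0, cons(c, b)), 0), s(0))))))   [R1 at 1]
2. s(q(s(q(cons(k(cons(0, cons(c, b)), 0), s(0))))))  →  s(c)   [R5 at 1]

yes — NF(t₁) = s(c), NF(t₂) = s(c)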